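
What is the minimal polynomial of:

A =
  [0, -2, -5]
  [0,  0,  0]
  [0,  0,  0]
x^2

The characteristic polynomial is χ_A(x) = x^3, so the eigenvalues are known. The minimal polynomial is
  m_A(x) = Π_λ (x − λ)^{k_λ}
where k_λ is the size of the *largest* Jordan block for λ (equivalently, the smallest k with (A − λI)^k v = 0 for every generalised eigenvector v of λ).

  λ = 0: largest Jordan block has size 2, contributing (x − 0)^2

So m_A(x) = x^2 = x^2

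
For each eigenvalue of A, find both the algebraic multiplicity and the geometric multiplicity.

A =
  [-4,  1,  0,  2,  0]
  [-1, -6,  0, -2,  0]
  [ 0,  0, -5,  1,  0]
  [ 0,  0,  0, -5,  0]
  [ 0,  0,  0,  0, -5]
λ = -5: alg = 5, geom = 3

Step 1 — factor the characteristic polynomial to read off the algebraic multiplicities:
  χ_A(x) = (x + 5)^5

Step 2 — compute geometric multiplicities via the rank-nullity identity g(λ) = n − rank(A − λI):
  rank(A − (-5)·I) = 2, so dim ker(A − (-5)·I) = n − 2 = 3

Summary:
  λ = -5: algebraic multiplicity = 5, geometric multiplicity = 3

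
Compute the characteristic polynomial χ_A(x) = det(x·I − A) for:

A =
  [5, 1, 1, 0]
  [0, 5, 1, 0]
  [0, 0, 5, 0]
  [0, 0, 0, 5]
x^4 - 20*x^3 + 150*x^2 - 500*x + 625

Expanding det(x·I − A) (e.g. by cofactor expansion or by noting that A is similar to its Jordan form J, which has the same characteristic polynomial as A) gives
  χ_A(x) = x^4 - 20*x^3 + 150*x^2 - 500*x + 625
which factors as (x - 5)^4. The eigenvalues (with algebraic multiplicities) are λ = 5 with multiplicity 4.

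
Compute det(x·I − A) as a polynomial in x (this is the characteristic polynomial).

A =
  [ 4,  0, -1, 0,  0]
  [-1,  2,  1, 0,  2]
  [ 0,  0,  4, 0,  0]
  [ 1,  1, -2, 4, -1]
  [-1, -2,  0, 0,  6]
x^5 - 20*x^4 + 160*x^3 - 640*x^2 + 1280*x - 1024

Expanding det(x·I − A) (e.g. by cofactor expansion or by noting that A is similar to its Jordan form J, which has the same characteristic polynomial as A) gives
  χ_A(x) = x^5 - 20*x^4 + 160*x^3 - 640*x^2 + 1280*x - 1024
which factors as (x - 4)^5. The eigenvalues (with algebraic multiplicities) are λ = 4 with multiplicity 5.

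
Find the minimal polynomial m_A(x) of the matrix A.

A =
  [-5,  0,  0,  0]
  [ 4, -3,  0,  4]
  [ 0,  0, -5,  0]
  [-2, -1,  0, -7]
x^2 + 10*x + 25

The characteristic polynomial is χ_A(x) = (x + 5)^4, so the eigenvalues are known. The minimal polynomial is
  m_A(x) = Π_λ (x − λ)^{k_λ}
where k_λ is the size of the *largest* Jordan block for λ (equivalently, the smallest k with (A − λI)^k v = 0 for every generalised eigenvector v of λ).

  λ = -5: largest Jordan block has size 2, contributing (x + 5)^2

So m_A(x) = (x + 5)^2 = x^2 + 10*x + 25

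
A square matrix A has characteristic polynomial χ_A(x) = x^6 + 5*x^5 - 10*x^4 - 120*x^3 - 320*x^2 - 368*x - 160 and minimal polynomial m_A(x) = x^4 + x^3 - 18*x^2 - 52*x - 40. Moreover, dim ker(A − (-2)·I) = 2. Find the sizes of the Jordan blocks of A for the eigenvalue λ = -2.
Block sizes for λ = -2: [3, 2]

Step 1 — from the characteristic polynomial, algebraic multiplicity of λ = -2 is 5. From dim ker(A − (-2)·I) = 2, there are exactly 2 Jordan blocks for λ = -2.
Step 2 — from the minimal polynomial, the factor (x + 2)^3 tells us the largest block for λ = -2 has size 3.
Step 3 — with total size 5, 2 blocks, and largest block 3, the block sizes (in nonincreasing order) are [3, 2].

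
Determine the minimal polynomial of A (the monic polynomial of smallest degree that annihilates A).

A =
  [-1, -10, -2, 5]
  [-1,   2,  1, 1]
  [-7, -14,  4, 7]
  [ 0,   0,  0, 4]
x^3 - 5*x^2 - 8*x + 48

The characteristic polynomial is χ_A(x) = (x - 4)^3*(x + 3), so the eigenvalues are known. The minimal polynomial is
  m_A(x) = Π_λ (x − λ)^{k_λ}
where k_λ is the size of the *largest* Jordan block for λ (equivalently, the smallest k with (A − λI)^k v = 0 for every generalised eigenvector v of λ).

  λ = -3: largest Jordan block has size 1, contributing (x + 3)
  λ = 4: largest Jordan block has size 2, contributing (x − 4)^2

So m_A(x) = (x - 4)^2*(x + 3) = x^3 - 5*x^2 - 8*x + 48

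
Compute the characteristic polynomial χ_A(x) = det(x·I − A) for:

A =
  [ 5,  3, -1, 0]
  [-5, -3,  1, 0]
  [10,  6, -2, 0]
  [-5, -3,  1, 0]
x^4

Expanding det(x·I − A) (e.g. by cofactor expansion or by noting that A is similar to its Jordan form J, which has the same characteristic polynomial as A) gives
  χ_A(x) = x^4
which factors as x^4. The eigenvalues (with algebraic multiplicities) are λ = 0 with multiplicity 4.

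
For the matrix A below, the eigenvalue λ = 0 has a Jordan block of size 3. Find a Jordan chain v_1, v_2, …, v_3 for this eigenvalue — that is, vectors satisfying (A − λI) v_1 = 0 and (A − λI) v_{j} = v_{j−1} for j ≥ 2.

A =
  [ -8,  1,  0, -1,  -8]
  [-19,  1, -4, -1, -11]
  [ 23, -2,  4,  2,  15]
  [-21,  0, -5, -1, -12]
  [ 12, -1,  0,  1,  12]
A Jordan chain for λ = 0 of length 3:
v_1 = (1, 1, -2, 1, -1)ᵀ
v_2 = (1, 1, -2, 0, -1)ᵀ
v_3 = (0, 1, 0, 0, 0)ᵀ

Let N = A − (0)·I. We want v_3 with N^3 v_3 = 0 but N^2 v_3 ≠ 0; then v_{j-1} := N · v_j for j = 3, …, 2.

Pick v_3 = (0, 1, 0, 0, 0)ᵀ.
Then v_2 = N · v_3 = (1, 1, -2, 0, -1)ᵀ.
Then v_1 = N · v_2 = (1, 1, -2, 1, -1)ᵀ.

Sanity check: (A − (0)·I) v_1 = (0, 0, 0, 0, 0)ᵀ = 0. ✓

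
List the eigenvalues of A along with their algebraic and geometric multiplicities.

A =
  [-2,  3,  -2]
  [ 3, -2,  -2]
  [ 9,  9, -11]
λ = -5: alg = 3, geom = 2

Step 1 — factor the characteristic polynomial to read off the algebraic multiplicities:
  χ_A(x) = (x + 5)^3

Step 2 — compute geometric multiplicities via the rank-nullity identity g(λ) = n − rank(A − λI):
  rank(A − (-5)·I) = 1, so dim ker(A − (-5)·I) = n − 1 = 2

Summary:
  λ = -5: algebraic multiplicity = 3, geometric multiplicity = 2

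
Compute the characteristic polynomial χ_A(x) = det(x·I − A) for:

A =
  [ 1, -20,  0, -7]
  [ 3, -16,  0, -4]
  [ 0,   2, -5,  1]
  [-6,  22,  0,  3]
x^4 + 17*x^3 + 105*x^2 + 275*x + 250

Expanding det(x·I − A) (e.g. by cofactor expansion or by noting that A is similar to its Jordan form J, which has the same characteristic polynomial as A) gives
  χ_A(x) = x^4 + 17*x^3 + 105*x^2 + 275*x + 250
which factors as (x + 2)*(x + 5)^3. The eigenvalues (with algebraic multiplicities) are λ = -5 with multiplicity 3, λ = -2 with multiplicity 1.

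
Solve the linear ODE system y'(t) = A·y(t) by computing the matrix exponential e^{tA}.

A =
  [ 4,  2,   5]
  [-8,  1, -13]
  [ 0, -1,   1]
e^{tA} =
  [-6*t^2*exp(2*t) + 2*t*exp(2*t) + exp(2*t), -3*t^2*exp(2*t)/2 + 2*t*exp(2*t), -21*t^2*exp(2*t)/2 + 5*t*exp(2*t)]
  [-4*t^2*exp(2*t) - 8*t*exp(2*t), -t^2*exp(2*t) - t*exp(2*t) + exp(2*t), -7*t^2*exp(2*t) - 13*t*exp(2*t)]
  [4*t^2*exp(2*t), t^2*exp(2*t) - t*exp(2*t), 7*t^2*exp(2*t) - t*exp(2*t) + exp(2*t)]

Strategy: write A = P · J · P⁻¹ where J is a Jordan canonical form, so e^{tA} = P · e^{tJ} · P⁻¹, and e^{tJ} can be computed block-by-block.

A has Jordan form
J =
  [2, 1, 0]
  [0, 2, 1]
  [0, 0, 2]
(up to reordering of blocks).

Per-block formulas:
  For a 3×3 Jordan block J_3(2): exp(t · J_3(2)) = e^(2t)·(I + t·N + (t^2/2)·N^2), where N is the 3×3 nilpotent shift.

After assembling e^{tJ} and conjugating by P, we get:

e^{tA} =
  [-6*t^2*exp(2*t) + 2*t*exp(2*t) + exp(2*t), -3*t^2*exp(2*t)/2 + 2*t*exp(2*t), -21*t^2*exp(2*t)/2 + 5*t*exp(2*t)]
  [-4*t^2*exp(2*t) - 8*t*exp(2*t), -t^2*exp(2*t) - t*exp(2*t) + exp(2*t), -7*t^2*exp(2*t) - 13*t*exp(2*t)]
  [4*t^2*exp(2*t), t^2*exp(2*t) - t*exp(2*t), 7*t^2*exp(2*t) - t*exp(2*t) + exp(2*t)]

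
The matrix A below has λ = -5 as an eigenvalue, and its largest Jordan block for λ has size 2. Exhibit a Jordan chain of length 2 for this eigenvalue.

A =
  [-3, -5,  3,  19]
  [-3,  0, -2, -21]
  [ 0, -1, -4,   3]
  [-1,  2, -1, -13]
A Jordan chain for λ = -5 of length 2:
v_1 = (2, -3, 0, -1)ᵀ
v_2 = (1, 0, 0, 0)ᵀ

Let N = A − (-5)·I. We want v_2 with N^2 v_2 = 0 but N^1 v_2 ≠ 0; then v_{j-1} := N · v_j for j = 2, …, 2.

Pick v_2 = (1, 0, 0, 0)ᵀ.
Then v_1 = N · v_2 = (2, -3, 0, -1)ᵀ.

Sanity check: (A − (-5)·I) v_1 = (0, 0, 0, 0)ᵀ = 0. ✓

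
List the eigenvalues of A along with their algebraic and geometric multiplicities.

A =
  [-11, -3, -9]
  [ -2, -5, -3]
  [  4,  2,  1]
λ = -5: alg = 3, geom = 1

Step 1 — factor the characteristic polynomial to read off the algebraic multiplicities:
  χ_A(x) = (x + 5)^3

Step 2 — compute geometric multiplicities via the rank-nullity identity g(λ) = n − rank(A − λI):
  rank(A − (-5)·I) = 2, so dim ker(A − (-5)·I) = n − 2 = 1

Summary:
  λ = -5: algebraic multiplicity = 3, geometric multiplicity = 1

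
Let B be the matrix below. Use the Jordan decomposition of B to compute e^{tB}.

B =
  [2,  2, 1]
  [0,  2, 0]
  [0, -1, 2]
e^{tB} =
  [exp(2*t), -t^2*exp(2*t)/2 + 2*t*exp(2*t), t*exp(2*t)]
  [0, exp(2*t), 0]
  [0, -t*exp(2*t), exp(2*t)]

Strategy: write B = P · J · P⁻¹ where J is a Jordan canonical form, so e^{tB} = P · e^{tJ} · P⁻¹, and e^{tJ} can be computed block-by-block.

B has Jordan form
J =
  [2, 1, 0]
  [0, 2, 1]
  [0, 0, 2]
(up to reordering of blocks).

Per-block formulas:
  For a 3×3 Jordan block J_3(2): exp(t · J_3(2)) = e^(2t)·(I + t·N + (t^2/2)·N^2), where N is the 3×3 nilpotent shift.

After assembling e^{tJ} and conjugating by P, we get:

e^{tB} =
  [exp(2*t), -t^2*exp(2*t)/2 + 2*t*exp(2*t), t*exp(2*t)]
  [0, exp(2*t), 0]
  [0, -t*exp(2*t), exp(2*t)]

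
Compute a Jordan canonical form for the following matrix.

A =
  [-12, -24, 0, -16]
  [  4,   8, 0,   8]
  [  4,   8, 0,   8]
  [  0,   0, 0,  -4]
J_1(-4) ⊕ J_1(-4) ⊕ J_1(0) ⊕ J_1(0)

The characteristic polynomial is
  det(x·I − A) = x^4 + 8*x^3 + 16*x^2 = x^2*(x + 4)^2

Eigenvalues and multiplicities (the geometric multiplicity of λ is n − rank(A − λI), which equals the number of Jordan blocks for λ):
  λ = -4: algebraic multiplicity = 2, geometric multiplicity = 2
  λ = 0: algebraic multiplicity = 2, geometric multiplicity = 2

Determining the block sizes for each eigenvalue:
  λ = -4: gm = am = 2, so every block has size 1 → block sizes [1, 1]
  λ = 0: gm = am = 2, so every block has size 1 → block sizes [1, 1]

Assembling the blocks gives a Jordan form
J =
  [-4,  0, 0, 0]
  [ 0, -4, 0, 0]
  [ 0,  0, 0, 0]
  [ 0,  0, 0, 0]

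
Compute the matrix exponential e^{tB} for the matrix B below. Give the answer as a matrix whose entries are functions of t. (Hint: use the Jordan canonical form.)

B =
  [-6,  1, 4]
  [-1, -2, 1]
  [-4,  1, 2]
e^{tB} =
  [-t^2*exp(-2*t)/2 - 4*t*exp(-2*t) + exp(-2*t), t*exp(-2*t), t^2*exp(-2*t)/2 + 4*t*exp(-2*t)]
  [-t*exp(-2*t), exp(-2*t), t*exp(-2*t)]
  [-t^2*exp(-2*t)/2 - 4*t*exp(-2*t), t*exp(-2*t), t^2*exp(-2*t)/2 + 4*t*exp(-2*t) + exp(-2*t)]

Strategy: write B = P · J · P⁻¹ where J is a Jordan canonical form, so e^{tB} = P · e^{tJ} · P⁻¹, and e^{tJ} can be computed block-by-block.

B has Jordan form
J =
  [-2,  1,  0]
  [ 0, -2,  1]
  [ 0,  0, -2]
(up to reordering of blocks).

Per-block formulas:
  For a 3×3 Jordan block J_3(-2): exp(t · J_3(-2)) = e^(-2t)·(I + t·N + (t^2/2)·N^2), where N is the 3×3 nilpotent shift.

After assembling e^{tJ} and conjugating by P, we get:

e^{tB} =
  [-t^2*exp(-2*t)/2 - 4*t*exp(-2*t) + exp(-2*t), t*exp(-2*t), t^2*exp(-2*t)/2 + 4*t*exp(-2*t)]
  [-t*exp(-2*t), exp(-2*t), t*exp(-2*t)]
  [-t^2*exp(-2*t)/2 - 4*t*exp(-2*t), t*exp(-2*t), t^2*exp(-2*t)/2 + 4*t*exp(-2*t) + exp(-2*t)]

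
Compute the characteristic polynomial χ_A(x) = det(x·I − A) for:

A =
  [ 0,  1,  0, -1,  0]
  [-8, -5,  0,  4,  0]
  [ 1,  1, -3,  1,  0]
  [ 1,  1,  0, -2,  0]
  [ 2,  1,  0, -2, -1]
x^5 + 11*x^4 + 46*x^3 + 90*x^2 + 81*x + 27

Expanding det(x·I − A) (e.g. by cofactor expansion or by noting that A is similar to its Jordan form J, which has the same characteristic polynomial as A) gives
  χ_A(x) = x^5 + 11*x^4 + 46*x^3 + 90*x^2 + 81*x + 27
which factors as (x + 1)^2*(x + 3)^3. The eigenvalues (with algebraic multiplicities) are λ = -3 with multiplicity 3, λ = -1 with multiplicity 2.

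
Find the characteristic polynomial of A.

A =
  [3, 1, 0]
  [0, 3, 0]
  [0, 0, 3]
x^3 - 9*x^2 + 27*x - 27

Expanding det(x·I − A) (e.g. by cofactor expansion or by noting that A is similar to its Jordan form J, which has the same characteristic polynomial as A) gives
  χ_A(x) = x^3 - 9*x^2 + 27*x - 27
which factors as (x - 3)^3. The eigenvalues (with algebraic multiplicities) are λ = 3 with multiplicity 3.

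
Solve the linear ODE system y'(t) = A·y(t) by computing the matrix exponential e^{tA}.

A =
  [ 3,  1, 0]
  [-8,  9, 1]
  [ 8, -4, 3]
e^{tA} =
  [-2*t^2*exp(5*t) - 2*t*exp(5*t) + exp(5*t), t^2*exp(5*t) + t*exp(5*t), t^2*exp(5*t)/2]
  [-4*t^2*exp(5*t) - 8*t*exp(5*t), 2*t^2*exp(5*t) + 4*t*exp(5*t) + exp(5*t), t^2*exp(5*t) + t*exp(5*t)]
  [8*t*exp(5*t), -4*t*exp(5*t), -2*t*exp(5*t) + exp(5*t)]

Strategy: write A = P · J · P⁻¹ where J is a Jordan canonical form, so e^{tA} = P · e^{tJ} · P⁻¹, and e^{tJ} can be computed block-by-block.

A has Jordan form
J =
  [5, 1, 0]
  [0, 5, 1]
  [0, 0, 5]
(up to reordering of blocks).

Per-block formulas:
  For a 3×3 Jordan block J_3(5): exp(t · J_3(5)) = e^(5t)·(I + t·N + (t^2/2)·N^2), where N is the 3×3 nilpotent shift.

After assembling e^{tJ} and conjugating by P, we get:

e^{tA} =
  [-2*t^2*exp(5*t) - 2*t*exp(5*t) + exp(5*t), t^2*exp(5*t) + t*exp(5*t), t^2*exp(5*t)/2]
  [-4*t^2*exp(5*t) - 8*t*exp(5*t), 2*t^2*exp(5*t) + 4*t*exp(5*t) + exp(5*t), t^2*exp(5*t) + t*exp(5*t)]
  [8*t*exp(5*t), -4*t*exp(5*t), -2*t*exp(5*t) + exp(5*t)]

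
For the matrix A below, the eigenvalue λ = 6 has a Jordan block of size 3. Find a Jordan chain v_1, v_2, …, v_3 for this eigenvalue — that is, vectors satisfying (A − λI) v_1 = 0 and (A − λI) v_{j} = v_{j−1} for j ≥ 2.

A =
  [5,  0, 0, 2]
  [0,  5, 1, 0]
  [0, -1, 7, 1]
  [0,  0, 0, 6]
A Jordan chain for λ = 6 of length 3:
v_1 = (0, 1, 1, 0)ᵀ
v_2 = (0, 0, 1, 0)ᵀ
v_3 = (2, 0, 0, 1)ᵀ

Let N = A − (6)·I. We want v_3 with N^3 v_3 = 0 but N^2 v_3 ≠ 0; then v_{j-1} := N · v_j for j = 3, …, 2.

Pick v_3 = (2, 0, 0, 1)ᵀ.
Then v_2 = N · v_3 = (0, 0, 1, 0)ᵀ.
Then v_1 = N · v_2 = (0, 1, 1, 0)ᵀ.

Sanity check: (A − (6)·I) v_1 = (0, 0, 0, 0)ᵀ = 0. ✓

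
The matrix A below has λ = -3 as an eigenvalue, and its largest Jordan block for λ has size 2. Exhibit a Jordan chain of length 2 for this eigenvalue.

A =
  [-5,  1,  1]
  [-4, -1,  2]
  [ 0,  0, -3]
A Jordan chain for λ = -3 of length 2:
v_1 = (-2, -4, 0)ᵀ
v_2 = (1, 0, 0)ᵀ

Let N = A − (-3)·I. We want v_2 with N^2 v_2 = 0 but N^1 v_2 ≠ 0; then v_{j-1} := N · v_j for j = 2, …, 2.

Pick v_2 = (1, 0, 0)ᵀ.
Then v_1 = N · v_2 = (-2, -4, 0)ᵀ.

Sanity check: (A − (-3)·I) v_1 = (0, 0, 0)ᵀ = 0. ✓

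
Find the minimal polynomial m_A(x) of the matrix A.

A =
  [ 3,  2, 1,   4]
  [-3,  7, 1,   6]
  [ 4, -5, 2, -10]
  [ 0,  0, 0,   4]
x^3 - 12*x^2 + 48*x - 64

The characteristic polynomial is χ_A(x) = (x - 4)^4, so the eigenvalues are known. The minimal polynomial is
  m_A(x) = Π_λ (x − λ)^{k_λ}
where k_λ is the size of the *largest* Jordan block for λ (equivalently, the smallest k with (A − λI)^k v = 0 for every generalised eigenvector v of λ).

  λ = 4: largest Jordan block has size 3, contributing (x − 4)^3

So m_A(x) = (x - 4)^3 = x^3 - 12*x^2 + 48*x - 64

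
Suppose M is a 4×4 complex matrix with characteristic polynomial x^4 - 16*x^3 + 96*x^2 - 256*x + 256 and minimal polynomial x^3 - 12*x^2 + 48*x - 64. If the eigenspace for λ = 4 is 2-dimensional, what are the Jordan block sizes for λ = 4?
Block sizes for λ = 4: [3, 1]

Step 1 — from the characteristic polynomial, algebraic multiplicity of λ = 4 is 4. From dim ker(M − (4)·I) = 2, there are exactly 2 Jordan blocks for λ = 4.
Step 2 — from the minimal polynomial, the factor (x − 4)^3 tells us the largest block for λ = 4 has size 3.
Step 3 — with total size 4, 2 blocks, and largest block 3, the block sizes (in nonincreasing order) are [3, 1].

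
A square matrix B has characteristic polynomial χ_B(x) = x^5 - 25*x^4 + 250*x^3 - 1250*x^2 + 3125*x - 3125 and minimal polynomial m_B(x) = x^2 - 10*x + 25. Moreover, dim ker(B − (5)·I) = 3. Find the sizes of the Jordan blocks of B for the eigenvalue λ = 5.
Block sizes for λ = 5: [2, 2, 1]

Step 1 — from the characteristic polynomial, algebraic multiplicity of λ = 5 is 5. From dim ker(B − (5)·I) = 3, there are exactly 3 Jordan blocks for λ = 5.
Step 2 — from the minimal polynomial, the factor (x − 5)^2 tells us the largest block for λ = 5 has size 2.
Step 3 — with total size 5, 3 blocks, and largest block 2, the block sizes (in nonincreasing order) are [2, 2, 1].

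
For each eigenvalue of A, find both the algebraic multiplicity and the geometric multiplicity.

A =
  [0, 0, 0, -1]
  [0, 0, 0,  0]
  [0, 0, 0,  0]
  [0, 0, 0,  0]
λ = 0: alg = 4, geom = 3

Step 1 — factor the characteristic polynomial to read off the algebraic multiplicities:
  χ_A(x) = x^4

Step 2 — compute geometric multiplicities via the rank-nullity identity g(λ) = n − rank(A − λI):
  rank(A − (0)·I) = 1, so dim ker(A − (0)·I) = n − 1 = 3

Summary:
  λ = 0: algebraic multiplicity = 4, geometric multiplicity = 3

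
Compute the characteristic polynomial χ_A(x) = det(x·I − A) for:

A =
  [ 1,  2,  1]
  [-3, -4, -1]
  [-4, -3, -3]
x^3 + 6*x^2 + 12*x + 8

Expanding det(x·I − A) (e.g. by cofactor expansion or by noting that A is similar to its Jordan form J, which has the same characteristic polynomial as A) gives
  χ_A(x) = x^3 + 6*x^2 + 12*x + 8
which factors as (x + 2)^3. The eigenvalues (with algebraic multiplicities) are λ = -2 with multiplicity 3.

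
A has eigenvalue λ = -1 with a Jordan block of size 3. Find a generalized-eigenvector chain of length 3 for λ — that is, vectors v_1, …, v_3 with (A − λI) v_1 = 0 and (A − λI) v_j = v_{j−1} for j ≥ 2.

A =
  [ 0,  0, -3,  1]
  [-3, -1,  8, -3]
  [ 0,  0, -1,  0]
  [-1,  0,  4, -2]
A Jordan chain for λ = -1 of length 3:
v_1 = (1, -3, 0, -1)ᵀ
v_2 = (-3, 8, 0, 4)ᵀ
v_3 = (0, 0, 1, 0)ᵀ

Let N = A − (-1)·I. We want v_3 with N^3 v_3 = 0 but N^2 v_3 ≠ 0; then v_{j-1} := N · v_j for j = 3, …, 2.

Pick v_3 = (0, 0, 1, 0)ᵀ.
Then v_2 = N · v_3 = (-3, 8, 0, 4)ᵀ.
Then v_1 = N · v_2 = (1, -3, 0, -1)ᵀ.

Sanity check: (A − (-1)·I) v_1 = (0, 0, 0, 0)ᵀ = 0. ✓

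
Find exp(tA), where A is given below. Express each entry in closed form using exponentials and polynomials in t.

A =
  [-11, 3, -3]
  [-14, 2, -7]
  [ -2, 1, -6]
e^{tA} =
  [-6*t*exp(-5*t) + exp(-5*t), 3*t*exp(-5*t), -3*t*exp(-5*t)]
  [-14*t*exp(-5*t), 7*t*exp(-5*t) + exp(-5*t), -7*t*exp(-5*t)]
  [-2*t*exp(-5*t), t*exp(-5*t), -t*exp(-5*t) + exp(-5*t)]

Strategy: write A = P · J · P⁻¹ where J is a Jordan canonical form, so e^{tA} = P · e^{tJ} · P⁻¹, and e^{tJ} can be computed block-by-block.

A has Jordan form
J =
  [-5,  1,  0]
  [ 0, -5,  0]
  [ 0,  0, -5]
(up to reordering of blocks).

Per-block formulas:
  For a 1×1 block at λ = -5: exp(t · [-5]) = [e^(-5t)].
  For a 2×2 Jordan block J_2(-5): exp(t · J_2(-5)) = e^(-5t)·(I + t·N), where N is the 2×2 nilpotent shift.

After assembling e^{tJ} and conjugating by P, we get:

e^{tA} =
  [-6*t*exp(-5*t) + exp(-5*t), 3*t*exp(-5*t), -3*t*exp(-5*t)]
  [-14*t*exp(-5*t), 7*t*exp(-5*t) + exp(-5*t), -7*t*exp(-5*t)]
  [-2*t*exp(-5*t), t*exp(-5*t), -t*exp(-5*t) + exp(-5*t)]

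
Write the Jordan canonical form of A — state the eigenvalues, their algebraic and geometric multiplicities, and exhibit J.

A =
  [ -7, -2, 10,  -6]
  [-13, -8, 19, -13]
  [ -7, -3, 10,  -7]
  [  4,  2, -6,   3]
J_2(-1) ⊕ J_1(-1) ⊕ J_1(1)

The characteristic polynomial is
  det(x·I − A) = x^4 + 2*x^3 - 2*x - 1 = (x - 1)*(x + 1)^3

Eigenvalues and multiplicities (the geometric multiplicity of λ is n − rank(A − λI), which equals the number of Jordan blocks for λ):
  λ = -1: algebraic multiplicity = 3, geometric multiplicity = 2
  λ = 1: algebraic multiplicity = 1, geometric multiplicity = 1

Determining the block sizes for each eigenvalue:
  λ = -1: 2 blocks summing to 3 forces exactly one block of size 2 and the rest size 1 → block sizes [2, 1]
  λ = 1: one block (gm = 1), so the single block has size am = 1 → block sizes [1]

Assembling the blocks gives a Jordan form
J =
  [-1,  1,  0, 0]
  [ 0, -1,  0, 0]
  [ 0,  0, -1, 0]
  [ 0,  0,  0, 1]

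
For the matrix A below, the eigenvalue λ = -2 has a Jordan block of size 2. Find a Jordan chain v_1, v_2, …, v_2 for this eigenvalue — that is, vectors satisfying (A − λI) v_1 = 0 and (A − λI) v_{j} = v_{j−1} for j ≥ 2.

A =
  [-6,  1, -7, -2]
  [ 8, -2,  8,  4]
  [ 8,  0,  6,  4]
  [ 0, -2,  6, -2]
A Jordan chain for λ = -2 of length 2:
v_1 = (1, 0, 0, -2)ᵀ
v_2 = (0, 1, 0, 0)ᵀ

Let N = A − (-2)·I. We want v_2 with N^2 v_2 = 0 but N^1 v_2 ≠ 0; then v_{j-1} := N · v_j for j = 2, …, 2.

Pick v_2 = (0, 1, 0, 0)ᵀ.
Then v_1 = N · v_2 = (1, 0, 0, -2)ᵀ.

Sanity check: (A − (-2)·I) v_1 = (0, 0, 0, 0)ᵀ = 0. ✓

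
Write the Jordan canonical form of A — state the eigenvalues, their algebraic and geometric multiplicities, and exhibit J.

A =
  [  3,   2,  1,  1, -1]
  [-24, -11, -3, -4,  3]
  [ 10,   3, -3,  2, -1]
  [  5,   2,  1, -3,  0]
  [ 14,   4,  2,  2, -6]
J_3(-4) ⊕ J_2(-4)

The characteristic polynomial is
  det(x·I − A) = x^5 + 20*x^4 + 160*x^3 + 640*x^2 + 1280*x + 1024 = (x + 4)^5

Eigenvalues and multiplicities (the geometric multiplicity of λ is n − rank(A − λI), which equals the number of Jordan blocks for λ):
  λ = -4: algebraic multiplicity = 5, geometric multiplicity = 2

Determining the block sizes for each eigenvalue:
  λ = -4: with am = 5 and gm = 2, the partition is not yet determined (e.g. several partitions of 5 into 2 parts exist). Let N = A − (-4)·I. Computing rank(N^1) = 3, rank(N^2) = 1, rank(N^3) = 0; the number of blocks of size ≥ j is rank(N^{j−1}) − rank(N^j), giving [2, 2, 1]. So we have 1 block(s) of size 3, 1 block(s) of size 2 → block sizes [3, 2]

Assembling the blocks gives a Jordan form
J =
  [-4,  1,  0,  0,  0]
  [ 0, -4,  1,  0,  0]
  [ 0,  0, -4,  0,  0]
  [ 0,  0,  0, -4,  1]
  [ 0,  0,  0,  0, -4]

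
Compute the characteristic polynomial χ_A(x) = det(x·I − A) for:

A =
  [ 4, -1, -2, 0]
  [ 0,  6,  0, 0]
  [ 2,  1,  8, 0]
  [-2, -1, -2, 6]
x^4 - 24*x^3 + 216*x^2 - 864*x + 1296

Expanding det(x·I − A) (e.g. by cofactor expansion or by noting that A is similar to its Jordan form J, which has the same characteristic polynomial as A) gives
  χ_A(x) = x^4 - 24*x^3 + 216*x^2 - 864*x + 1296
which factors as (x - 6)^4. The eigenvalues (with algebraic multiplicities) are λ = 6 with multiplicity 4.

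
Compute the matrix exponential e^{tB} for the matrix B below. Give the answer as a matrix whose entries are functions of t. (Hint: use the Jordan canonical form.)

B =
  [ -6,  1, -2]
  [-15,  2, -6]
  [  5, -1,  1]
e^{tB} =
  [-5*t*exp(-t) + exp(-t), t*exp(-t), -2*t*exp(-t)]
  [-15*t*exp(-t), 3*t*exp(-t) + exp(-t), -6*t*exp(-t)]
  [5*t*exp(-t), -t*exp(-t), 2*t*exp(-t) + exp(-t)]

Strategy: write B = P · J · P⁻¹ where J is a Jordan canonical form, so e^{tB} = P · e^{tJ} · P⁻¹, and e^{tJ} can be computed block-by-block.

B has Jordan form
J =
  [-1,  1,  0]
  [ 0, -1,  0]
  [ 0,  0, -1]
(up to reordering of blocks).

Per-block formulas:
  For a 1×1 block at λ = -1: exp(t · [-1]) = [e^(-1t)].
  For a 2×2 Jordan block J_2(-1): exp(t · J_2(-1)) = e^(-1t)·(I + t·N), where N is the 2×2 nilpotent shift.

After assembling e^{tJ} and conjugating by P, we get:

e^{tB} =
  [-5*t*exp(-t) + exp(-t), t*exp(-t), -2*t*exp(-t)]
  [-15*t*exp(-t), 3*t*exp(-t) + exp(-t), -6*t*exp(-t)]
  [5*t*exp(-t), -t*exp(-t), 2*t*exp(-t) + exp(-t)]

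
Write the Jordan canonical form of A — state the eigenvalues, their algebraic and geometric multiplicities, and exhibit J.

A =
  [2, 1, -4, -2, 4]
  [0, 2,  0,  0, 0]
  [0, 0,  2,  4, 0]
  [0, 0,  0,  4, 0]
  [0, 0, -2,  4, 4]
J_2(2) ⊕ J_1(2) ⊕ J_1(4) ⊕ J_1(4)

The characteristic polynomial is
  det(x·I − A) = x^5 - 14*x^4 + 76*x^3 - 200*x^2 + 256*x - 128 = (x - 4)^2*(x - 2)^3

Eigenvalues and multiplicities (the geometric multiplicity of λ is n − rank(A − λI), which equals the number of Jordan blocks for λ):
  λ = 2: algebraic multiplicity = 3, geometric multiplicity = 2
  λ = 4: algebraic multiplicity = 2, geometric multiplicity = 2

Determining the block sizes for each eigenvalue:
  λ = 2: 2 blocks summing to 3 forces exactly one block of size 2 and the rest size 1 → block sizes [2, 1]
  λ = 4: gm = am = 2, so every block has size 1 → block sizes [1, 1]

Assembling the blocks gives a Jordan form
J =
  [2, 1, 0, 0, 0]
  [0, 2, 0, 0, 0]
  [0, 0, 2, 0, 0]
  [0, 0, 0, 4, 0]
  [0, 0, 0, 0, 4]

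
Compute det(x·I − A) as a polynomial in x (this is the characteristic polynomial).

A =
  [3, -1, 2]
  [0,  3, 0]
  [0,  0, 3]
x^3 - 9*x^2 + 27*x - 27

Expanding det(x·I − A) (e.g. by cofactor expansion or by noting that A is similar to its Jordan form J, which has the same characteristic polynomial as A) gives
  χ_A(x) = x^3 - 9*x^2 + 27*x - 27
which factors as (x - 3)^3. The eigenvalues (with algebraic multiplicities) are λ = 3 with multiplicity 3.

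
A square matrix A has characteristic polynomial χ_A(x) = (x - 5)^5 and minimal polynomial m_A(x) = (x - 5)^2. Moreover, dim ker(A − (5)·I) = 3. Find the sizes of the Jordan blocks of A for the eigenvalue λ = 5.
Block sizes for λ = 5: [2, 2, 1]

Step 1 — from the characteristic polynomial, algebraic multiplicity of λ = 5 is 5. From dim ker(A − (5)·I) = 3, there are exactly 3 Jordan blocks for λ = 5.
Step 2 — from the minimal polynomial, the factor (x − 5)^2 tells us the largest block for λ = 5 has size 2.
Step 3 — with total size 5, 3 blocks, and largest block 2, the block sizes (in nonincreasing order) are [2, 2, 1].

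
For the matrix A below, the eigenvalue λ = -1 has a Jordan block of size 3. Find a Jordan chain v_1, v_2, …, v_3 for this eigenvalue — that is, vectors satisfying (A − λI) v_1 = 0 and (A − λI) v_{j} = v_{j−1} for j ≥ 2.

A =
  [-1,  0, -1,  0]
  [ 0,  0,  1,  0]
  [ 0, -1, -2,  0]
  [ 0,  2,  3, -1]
A Jordan chain for λ = -1 of length 3:
v_1 = (1, 0, 0, -1)ᵀ
v_2 = (0, 1, -1, 2)ᵀ
v_3 = (0, 1, 0, 0)ᵀ

Let N = A − (-1)·I. We want v_3 with N^3 v_3 = 0 but N^2 v_3 ≠ 0; then v_{j-1} := N · v_j for j = 3, …, 2.

Pick v_3 = (0, 1, 0, 0)ᵀ.
Then v_2 = N · v_3 = (0, 1, -1, 2)ᵀ.
Then v_1 = N · v_2 = (1, 0, 0, -1)ᵀ.

Sanity check: (A − (-1)·I) v_1 = (0, 0, 0, 0)ᵀ = 0. ✓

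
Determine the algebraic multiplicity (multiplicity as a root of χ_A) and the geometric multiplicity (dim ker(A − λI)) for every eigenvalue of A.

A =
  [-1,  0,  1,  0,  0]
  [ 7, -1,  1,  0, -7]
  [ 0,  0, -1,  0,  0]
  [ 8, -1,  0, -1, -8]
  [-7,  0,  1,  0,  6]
λ = -1: alg = 4, geom = 2; λ = 6: alg = 1, geom = 1

Step 1 — factor the characteristic polynomial to read off the algebraic multiplicities:
  χ_A(x) = (x - 6)*(x + 1)^4

Step 2 — compute geometric multiplicities via the rank-nullity identity g(λ) = n − rank(A − λI):
  rank(A − (-1)·I) = 3, so dim ker(A − (-1)·I) = n − 3 = 2
  rank(A − (6)·I) = 4, so dim ker(A − (6)·I) = n − 4 = 1

Summary:
  λ = -1: algebraic multiplicity = 4, geometric multiplicity = 2
  λ = 6: algebraic multiplicity = 1, geometric multiplicity = 1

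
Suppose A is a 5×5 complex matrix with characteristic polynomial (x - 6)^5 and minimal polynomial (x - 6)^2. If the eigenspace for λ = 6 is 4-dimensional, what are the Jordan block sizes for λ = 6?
Block sizes for λ = 6: [2, 1, 1, 1]

Step 1 — from the characteristic polynomial, algebraic multiplicity of λ = 6 is 5. From dim ker(A − (6)·I) = 4, there are exactly 4 Jordan blocks for λ = 6.
Step 2 — from the minimal polynomial, the factor (x − 6)^2 tells us the largest block for λ = 6 has size 2.
Step 3 — with total size 5, 4 blocks, and largest block 2, the block sizes (in nonincreasing order) are [2, 1, 1, 1].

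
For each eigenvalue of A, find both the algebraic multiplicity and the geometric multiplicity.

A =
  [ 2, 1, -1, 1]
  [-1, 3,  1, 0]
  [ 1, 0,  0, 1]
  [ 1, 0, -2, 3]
λ = 2: alg = 4, geom = 2

Step 1 — factor the characteristic polynomial to read off the algebraic multiplicities:
  χ_A(x) = (x - 2)^4

Step 2 — compute geometric multiplicities via the rank-nullity identity g(λ) = n − rank(A − λI):
  rank(A − (2)·I) = 2, so dim ker(A − (2)·I) = n − 2 = 2

Summary:
  λ = 2: algebraic multiplicity = 4, geometric multiplicity = 2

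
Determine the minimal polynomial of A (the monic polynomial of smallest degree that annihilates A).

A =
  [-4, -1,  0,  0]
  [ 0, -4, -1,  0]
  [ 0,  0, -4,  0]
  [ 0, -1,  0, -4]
x^3 + 12*x^2 + 48*x + 64

The characteristic polynomial is χ_A(x) = (x + 4)^4, so the eigenvalues are known. The minimal polynomial is
  m_A(x) = Π_λ (x − λ)^{k_λ}
where k_λ is the size of the *largest* Jordan block for λ (equivalently, the smallest k with (A − λI)^k v = 0 for every generalised eigenvector v of λ).

  λ = -4: largest Jordan block has size 3, contributing (x + 4)^3

So m_A(x) = (x + 4)^3 = x^3 + 12*x^2 + 48*x + 64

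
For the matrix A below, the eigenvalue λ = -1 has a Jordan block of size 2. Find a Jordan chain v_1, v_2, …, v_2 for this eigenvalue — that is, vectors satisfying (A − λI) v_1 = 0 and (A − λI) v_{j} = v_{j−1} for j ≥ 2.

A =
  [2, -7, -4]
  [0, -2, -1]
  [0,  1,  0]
A Jordan chain for λ = -1 of length 2:
v_1 = (-1, -1, 1)ᵀ
v_2 = (2, 1, 0)ᵀ

Let N = A − (-1)·I. We want v_2 with N^2 v_2 = 0 but N^1 v_2 ≠ 0; then v_{j-1} := N · v_j for j = 2, …, 2.

Pick v_2 = (2, 1, 0)ᵀ.
Then v_1 = N · v_2 = (-1, -1, 1)ᵀ.

Sanity check: (A − (-1)·I) v_1 = (0, 0, 0)ᵀ = 0. ✓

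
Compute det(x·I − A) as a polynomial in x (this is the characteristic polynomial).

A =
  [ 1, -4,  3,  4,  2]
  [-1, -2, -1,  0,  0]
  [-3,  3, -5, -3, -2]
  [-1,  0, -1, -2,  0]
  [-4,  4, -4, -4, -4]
x^5 + 12*x^4 + 56*x^3 + 128*x^2 + 144*x + 64

Expanding det(x·I − A) (e.g. by cofactor expansion or by noting that A is similar to its Jordan form J, which has the same characteristic polynomial as A) gives
  χ_A(x) = x^5 + 12*x^4 + 56*x^3 + 128*x^2 + 144*x + 64
which factors as (x + 2)^4*(x + 4). The eigenvalues (with algebraic multiplicities) are λ = -4 with multiplicity 1, λ = -2 with multiplicity 4.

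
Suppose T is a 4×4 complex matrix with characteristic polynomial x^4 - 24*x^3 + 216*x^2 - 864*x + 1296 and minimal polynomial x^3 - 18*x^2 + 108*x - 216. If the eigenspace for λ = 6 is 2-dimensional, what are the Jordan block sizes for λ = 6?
Block sizes for λ = 6: [3, 1]

Step 1 — from the characteristic polynomial, algebraic multiplicity of λ = 6 is 4. From dim ker(T − (6)·I) = 2, there are exactly 2 Jordan blocks for λ = 6.
Step 2 — from the minimal polynomial, the factor (x − 6)^3 tells us the largest block for λ = 6 has size 3.
Step 3 — with total size 4, 2 blocks, and largest block 3, the block sizes (in nonincreasing order) are [3, 1].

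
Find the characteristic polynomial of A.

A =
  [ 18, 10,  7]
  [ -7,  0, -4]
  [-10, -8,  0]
x^3 - 18*x^2 + 108*x - 216

Expanding det(x·I − A) (e.g. by cofactor expansion or by noting that A is similar to its Jordan form J, which has the same characteristic polynomial as A) gives
  χ_A(x) = x^3 - 18*x^2 + 108*x - 216
which factors as (x - 6)^3. The eigenvalues (with algebraic multiplicities) are λ = 6 with multiplicity 3.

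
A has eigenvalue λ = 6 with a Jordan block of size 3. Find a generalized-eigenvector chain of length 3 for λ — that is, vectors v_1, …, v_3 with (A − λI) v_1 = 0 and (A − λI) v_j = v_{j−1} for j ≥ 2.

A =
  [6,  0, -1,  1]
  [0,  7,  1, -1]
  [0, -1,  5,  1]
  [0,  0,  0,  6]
A Jordan chain for λ = 6 of length 3:
v_1 = (1, 0, 0, 0)ᵀ
v_2 = (0, 1, -1, 0)ᵀ
v_3 = (0, 1, 0, 0)ᵀ

Let N = A − (6)·I. We want v_3 with N^3 v_3 = 0 but N^2 v_3 ≠ 0; then v_{j-1} := N · v_j for j = 3, …, 2.

Pick v_3 = (0, 1, 0, 0)ᵀ.
Then v_2 = N · v_3 = (0, 1, -1, 0)ᵀ.
Then v_1 = N · v_2 = (1, 0, 0, 0)ᵀ.

Sanity check: (A − (6)·I) v_1 = (0, 0, 0, 0)ᵀ = 0. ✓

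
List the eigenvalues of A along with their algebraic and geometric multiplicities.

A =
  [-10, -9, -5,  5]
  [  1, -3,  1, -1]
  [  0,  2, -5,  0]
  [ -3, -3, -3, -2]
λ = -5: alg = 4, geom = 2

Step 1 — factor the characteristic polynomial to read off the algebraic multiplicities:
  χ_A(x) = (x + 5)^4

Step 2 — compute geometric multiplicities via the rank-nullity identity g(λ) = n − rank(A − λI):
  rank(A − (-5)·I) = 2, so dim ker(A − (-5)·I) = n − 2 = 2

Summary:
  λ = -5: algebraic multiplicity = 4, geometric multiplicity = 2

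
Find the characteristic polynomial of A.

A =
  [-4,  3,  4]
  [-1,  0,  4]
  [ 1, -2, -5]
x^3 + 9*x^2 + 27*x + 27

Expanding det(x·I − A) (e.g. by cofactor expansion or by noting that A is similar to its Jordan form J, which has the same characteristic polynomial as A) gives
  χ_A(x) = x^3 + 9*x^2 + 27*x + 27
which factors as (x + 3)^3. The eigenvalues (with algebraic multiplicities) are λ = -3 with multiplicity 3.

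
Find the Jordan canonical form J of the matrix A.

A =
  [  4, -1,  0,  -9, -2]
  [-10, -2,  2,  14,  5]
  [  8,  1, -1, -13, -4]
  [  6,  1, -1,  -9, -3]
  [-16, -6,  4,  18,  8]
J_3(0) ⊕ J_2(0)

The characteristic polynomial is
  det(x·I − A) = x^5

Eigenvalues and multiplicities (the geometric multiplicity of λ is n − rank(A − λI), which equals the number of Jordan blocks for λ):
  λ = 0: algebraic multiplicity = 5, geometric multiplicity = 2

Determining the block sizes for each eigenvalue:
  λ = 0: with am = 5 and gm = 2, the partition is not yet determined (e.g. several partitions of 5 into 2 parts exist). Let N = A − (0)·I. Computing rank(N^1) = 3, rank(N^2) = 1, rank(N^3) = 0; the number of blocks of size ≥ j is rank(N^{j−1}) − rank(N^j), giving [2, 2, 1]. So we have 1 block(s) of size 3, 1 block(s) of size 2 → block sizes [3, 2]

Assembling the blocks gives a Jordan form
J =
  [0, 1, 0, 0, 0]
  [0, 0, 1, 0, 0]
  [0, 0, 0, 0, 0]
  [0, 0, 0, 0, 1]
  [0, 0, 0, 0, 0]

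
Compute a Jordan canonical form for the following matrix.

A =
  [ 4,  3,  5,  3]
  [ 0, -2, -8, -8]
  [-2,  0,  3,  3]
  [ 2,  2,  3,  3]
J_2(2) ⊕ J_2(2)

The characteristic polynomial is
  det(x·I − A) = x^4 - 8*x^3 + 24*x^2 - 32*x + 16 = (x - 2)^4

Eigenvalues and multiplicities (the geometric multiplicity of λ is n − rank(A − λI), which equals the number of Jordan blocks for λ):
  λ = 2: algebraic multiplicity = 4, geometric multiplicity = 2

Determining the block sizes for each eigenvalue:
  λ = 2: with am = 4 and gm = 2, the partition is not yet determined (e.g. several partitions of 4 into 2 parts exist). Let N = A − (2)·I. Computing rank(N^1) = 2, rank(N^2) = 0; the number of blocks of size ≥ j is rank(N^{j−1}) − rank(N^j), giving [2, 2]. So we have 2 block(s) of size 2 → block sizes [2, 2]

Assembling the blocks gives a Jordan form
J =
  [2, 1, 0, 0]
  [0, 2, 0, 0]
  [0, 0, 2, 1]
  [0, 0, 0, 2]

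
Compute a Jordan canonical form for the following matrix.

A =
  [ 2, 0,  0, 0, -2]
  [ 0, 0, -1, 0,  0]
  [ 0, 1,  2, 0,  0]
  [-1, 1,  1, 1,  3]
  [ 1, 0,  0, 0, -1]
J_1(0) ⊕ J_2(1) ⊕ J_2(1)

The characteristic polynomial is
  det(x·I − A) = x^5 - 4*x^4 + 6*x^3 - 4*x^2 + x = x*(x - 1)^4

Eigenvalues and multiplicities (the geometric multiplicity of λ is n − rank(A − λI), which equals the number of Jordan blocks for λ):
  λ = 0: algebraic multiplicity = 1, geometric multiplicity = 1
  λ = 1: algebraic multiplicity = 4, geometric multiplicity = 2

Determining the block sizes for each eigenvalue:
  λ = 0: one block (gm = 1), so the single block has size am = 1 → block sizes [1]
  λ = 1: with am = 4 and gm = 2, the partition is not yet determined (e.g. several partitions of 4 into 2 parts exist). Let N = A − (1)·I. Computing rank(N^1) = 3, rank(N^2) = 1; the number of blocks of size ≥ j is rank(N^{j−1}) − rank(N^j), giving [2, 2]. So we have 2 block(s) of size 2 → block sizes [2, 2]

Assembling the blocks gives a Jordan form
J =
  [0, 0, 0, 0, 0]
  [0, 1, 1, 0, 0]
  [0, 0, 1, 0, 0]
  [0, 0, 0, 1, 1]
  [0, 0, 0, 0, 1]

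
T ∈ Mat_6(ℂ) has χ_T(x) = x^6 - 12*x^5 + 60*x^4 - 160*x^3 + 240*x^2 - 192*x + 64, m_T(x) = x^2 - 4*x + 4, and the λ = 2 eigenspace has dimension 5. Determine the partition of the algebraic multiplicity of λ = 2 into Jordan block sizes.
Block sizes for λ = 2: [2, 1, 1, 1, 1]

Step 1 — from the characteristic polynomial, algebraic multiplicity of λ = 2 is 6. From dim ker(T − (2)·I) = 5, there are exactly 5 Jordan blocks for λ = 2.
Step 2 — from the minimal polynomial, the factor (x − 2)^2 tells us the largest block for λ = 2 has size 2.
Step 3 — with total size 6, 5 blocks, and largest block 2, the block sizes (in nonincreasing order) are [2, 1, 1, 1, 1].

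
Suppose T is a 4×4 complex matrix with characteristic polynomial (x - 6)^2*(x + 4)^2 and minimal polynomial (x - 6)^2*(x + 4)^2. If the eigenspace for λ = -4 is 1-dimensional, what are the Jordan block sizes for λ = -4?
Block sizes for λ = -4: [2]

Step 1 — from the characteristic polynomial, algebraic multiplicity of λ = -4 is 2. From dim ker(T − (-4)·I) = 1, there are exactly 1 Jordan blocks for λ = -4.
Step 2 — from the minimal polynomial, the factor (x + 4)^2 tells us the largest block for λ = -4 has size 2.
Step 3 — with total size 2, 1 blocks, and largest block 2, the block sizes (in nonincreasing order) are [2].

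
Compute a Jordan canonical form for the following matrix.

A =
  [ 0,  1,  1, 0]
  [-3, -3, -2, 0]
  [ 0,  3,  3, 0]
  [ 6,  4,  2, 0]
J_3(0) ⊕ J_1(0)

The characteristic polynomial is
  det(x·I − A) = x^4

Eigenvalues and multiplicities (the geometric multiplicity of λ is n − rank(A − λI), which equals the number of Jordan blocks for λ):
  λ = 0: algebraic multiplicity = 4, geometric multiplicity = 2

Determining the block sizes for each eigenvalue:
  λ = 0: with am = 4 and gm = 2, the partition is not yet determined (e.g. several partitions of 4 into 2 parts exist). Let N = A − (0)·I. Computing rank(N^1) = 2, rank(N^2) = 1, rank(N^3) = 0; the number of blocks of size ≥ j is rank(N^{j−1}) − rank(N^j), giving [2, 1, 1]. So we have 1 block(s) of size 3, 1 block(s) of size 1 → block sizes [3, 1]

Assembling the blocks gives a Jordan form
J =
  [0, 1, 0, 0]
  [0, 0, 1, 0]
  [0, 0, 0, 0]
  [0, 0, 0, 0]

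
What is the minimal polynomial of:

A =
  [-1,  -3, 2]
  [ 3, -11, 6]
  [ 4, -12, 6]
x^2 + 4*x + 4

The characteristic polynomial is χ_A(x) = (x + 2)^3, so the eigenvalues are known. The minimal polynomial is
  m_A(x) = Π_λ (x − λ)^{k_λ}
where k_λ is the size of the *largest* Jordan block for λ (equivalently, the smallest k with (A − λI)^k v = 0 for every generalised eigenvector v of λ).

  λ = -2: largest Jordan block has size 2, contributing (x + 2)^2

So m_A(x) = (x + 2)^2 = x^2 + 4*x + 4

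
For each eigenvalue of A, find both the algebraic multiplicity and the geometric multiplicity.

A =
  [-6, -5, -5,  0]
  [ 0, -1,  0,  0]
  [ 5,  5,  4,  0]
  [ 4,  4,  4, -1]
λ = -1: alg = 4, geom = 3

Step 1 — factor the characteristic polynomial to read off the algebraic multiplicities:
  χ_A(x) = (x + 1)^4

Step 2 — compute geometric multiplicities via the rank-nullity identity g(λ) = n − rank(A − λI):
  rank(A − (-1)·I) = 1, so dim ker(A − (-1)·I) = n − 1 = 3

Summary:
  λ = -1: algebraic multiplicity = 4, geometric multiplicity = 3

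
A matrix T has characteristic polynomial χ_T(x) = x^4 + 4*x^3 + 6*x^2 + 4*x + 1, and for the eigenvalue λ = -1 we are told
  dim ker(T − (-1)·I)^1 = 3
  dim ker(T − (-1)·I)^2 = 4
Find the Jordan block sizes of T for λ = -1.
Block sizes for λ = -1: [2, 1, 1]

From the dimensions of kernels of powers, the number of Jordan blocks of size at least j is d_j − d_{j−1} where d_j = dim ker(N^j) (with d_0 = 0). Computing the differences gives [3, 1].
The number of blocks of size exactly k is (#blocks of size ≥ k) − (#blocks of size ≥ k + 1), so the partition is: 2 block(s) of size 1, 1 block(s) of size 2.
In nonincreasing order the block sizes are [2, 1, 1].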